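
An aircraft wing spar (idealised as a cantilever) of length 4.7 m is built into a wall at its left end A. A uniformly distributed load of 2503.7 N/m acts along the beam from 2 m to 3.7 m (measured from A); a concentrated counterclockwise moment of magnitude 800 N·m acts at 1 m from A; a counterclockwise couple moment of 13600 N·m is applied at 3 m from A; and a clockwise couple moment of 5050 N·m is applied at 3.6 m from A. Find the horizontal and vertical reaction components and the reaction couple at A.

A_x = 0, A_y = 4256 N, M_A = 2780 N·m

Resultant of the distributed load: 2503.7 × 1.7 = 4256.29 N at 2.85 m from A.
ΣF_x = 0: A_x = 0.
ΣF_y = 0: A_y − 2503.7·1.7 = 0 → A_y = 4256 N.
ΣM about A: M_A − (2503.7·1.7)·2.85 + 800 + 13600 − 5050 = 0 → M_A = 2780 N·m.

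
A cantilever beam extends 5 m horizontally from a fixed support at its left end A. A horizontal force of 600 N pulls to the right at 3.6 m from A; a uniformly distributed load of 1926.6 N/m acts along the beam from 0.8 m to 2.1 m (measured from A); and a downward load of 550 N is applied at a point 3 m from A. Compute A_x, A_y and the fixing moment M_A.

A_x = -600.0 N, A_y = 3055 N, M_A = 5282 N·m

Resultant of the distributed load: 1926.6 × 1.3 = 2504.58 N at 1.45 m from A.
ΣF_x = 0: A_x + 600 = 0 → A_x = -600.0 N.
ΣF_y = 0: A_y − 1926.6·1.3 − 550 = 0 → A_y = 3055 N.
ΣM about A: M_A − (1926.6·1.3)·1.45 − 550·3 = 0 → M_A = 5282 N·m.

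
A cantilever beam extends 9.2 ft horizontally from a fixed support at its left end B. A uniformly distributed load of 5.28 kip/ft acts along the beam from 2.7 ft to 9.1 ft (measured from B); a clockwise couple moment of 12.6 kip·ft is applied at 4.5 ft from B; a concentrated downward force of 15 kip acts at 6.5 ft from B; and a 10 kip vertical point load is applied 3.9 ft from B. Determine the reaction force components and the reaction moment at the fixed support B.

Resultant of the distributed load: 5.28 × 6.4 = 33.792 kip at 5.9 ft from B.
ΣF_x = 0: B_x = 0.
ΣF_y = 0: B_y − 5.28·6.4 − 15 − 10 = 0 → B_y = 58.79 kip.
ΣM about B: M_B − (5.28·6.4)·5.9 − 12.6 − 15·6.5 − 10·3.9 = 0 → M_B = 348.5 kip·ft.

B_x = 0, B_y = 58.79 kip, M_B = 348.5 kip·ft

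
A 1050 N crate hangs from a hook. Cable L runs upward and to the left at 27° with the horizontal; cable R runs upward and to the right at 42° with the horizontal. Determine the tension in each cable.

T_L = 835.8 N, T_R = 1002 N

ΣF_x = 0: −T_L·cos27° + T_R·cos42° = 0 → T_R = 1.19897·T_L.
ΣF_y = 0: T_L·sin27° + T_R·sin42° = 1050.
Substitute: T_L·(0.45399 + 1.19897·0.669131) = 1050 → T_L = 835.816 ≈ 835.8 N.
Then T_R = 1.19897 × 835.816 = 1002 N.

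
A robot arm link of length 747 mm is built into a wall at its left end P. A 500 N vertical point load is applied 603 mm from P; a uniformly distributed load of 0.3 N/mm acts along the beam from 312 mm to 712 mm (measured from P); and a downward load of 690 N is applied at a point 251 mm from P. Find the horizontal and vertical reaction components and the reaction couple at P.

P_x = 0, P_y = 1310 N, M_P = 536100 N·mm

Resultant of the distributed load: 0.3 × 400 = 120 N at 512 mm from P.
ΣF_x = 0: P_x = 0.
ΣF_y = 0: P_y − 500 − 0.3·400 − 690 = 0 → P_y = 1310 N.
ΣM about P: M_P − 500·603 − (0.3·400)·512 − 690·251 = 0 → M_P = 536100 N·mm.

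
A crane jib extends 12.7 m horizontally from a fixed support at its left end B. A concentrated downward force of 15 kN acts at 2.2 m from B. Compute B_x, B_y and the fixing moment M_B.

B_x = 0, B_y = 15.00 kN, M_B = 33.00 kN·m

ΣF_x = 0: B_x = 0.
ΣF_y = 0: B_y − 15 = 0 → B_y = 15.00 kN.
ΣM about B: M_B − 15·2.2 = 0 → M_B = 33.00 kN·m.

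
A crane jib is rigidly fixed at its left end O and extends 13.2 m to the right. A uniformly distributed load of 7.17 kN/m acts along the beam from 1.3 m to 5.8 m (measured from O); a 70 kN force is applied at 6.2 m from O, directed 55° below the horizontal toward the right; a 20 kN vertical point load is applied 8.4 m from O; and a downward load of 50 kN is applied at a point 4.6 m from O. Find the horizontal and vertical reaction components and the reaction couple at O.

Resultant of the distributed load: 7.17 × 4.5 = 32.265 kN at 3.55 m from O.
ΣF_x = 0: O_x + 70·cos55° = 0 → O_x = -40.15 kN.
ΣF_y = 0: O_y − 7.17·4.5 − 70·sin55° − 20 − 50 = 0 → O_y = 159.6 kN.
ΣM about O: M_O − (7.17·4.5)·3.55 − 70·sin55°·6.2 − 20·8.4 − 50·4.6 = 0 → M_O = 868.1 kN·m.

O_x = -40.15 kN, O_y = 159.6 kN, M_O = 868.1 kN·m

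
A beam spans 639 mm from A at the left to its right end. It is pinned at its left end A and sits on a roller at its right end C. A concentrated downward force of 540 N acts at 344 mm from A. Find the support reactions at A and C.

Taking moments about A: C_y·639 − 540·344 = 0 → C_y = 185760/639 = 290.704 ≈ 290.7 N.
ΣF_y = 0: A_y + 290.704 − 540 = 0 → A_y = 249.3 N.
ΣF_x = 0: no horizontal applied forces, so A_x = 0.

A_x = 0, A_y = 249.3 N, C_y = 290.7 N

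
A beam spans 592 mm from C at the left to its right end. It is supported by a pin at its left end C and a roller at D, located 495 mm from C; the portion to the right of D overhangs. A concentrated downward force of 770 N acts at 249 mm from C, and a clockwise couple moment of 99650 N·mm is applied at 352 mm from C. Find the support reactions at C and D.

Taking moments about C: D_y·495 − 770·249 − 99650 = 0 → D_y = 291380/495 = 588.646 ≈ 588.6 N.
ΣF_y = 0: C_y + 588.646 − 770 = 0 → C_y = 181.4 N.
ΣF_x = 0: no horizontal applied forces, so C_x = 0.

C_x = 0, C_y = 181.4 N, D_y = 588.6 N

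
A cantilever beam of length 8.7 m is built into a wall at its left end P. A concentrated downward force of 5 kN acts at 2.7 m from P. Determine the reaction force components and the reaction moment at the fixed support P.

P_x = 0, P_y = 5.000 kN, M_P = 13.50 kN·m

ΣF_x = 0: P_x = 0.
ΣF_y = 0: P_y − 5 = 0 → P_y = 5.000 kN.
ΣM about P: M_P − 5·2.7 = 0 → M_P = 13.50 kN·m.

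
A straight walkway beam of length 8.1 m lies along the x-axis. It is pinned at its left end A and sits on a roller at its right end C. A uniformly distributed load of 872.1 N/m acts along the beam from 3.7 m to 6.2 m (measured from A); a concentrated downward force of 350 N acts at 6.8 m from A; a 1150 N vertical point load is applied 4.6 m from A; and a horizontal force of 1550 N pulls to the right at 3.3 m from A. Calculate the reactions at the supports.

Resultant of the distributed load: 872.1 × 2.5 = 2180.25 N at 4.95 m from A.
Taking moments about A: C_y·8.1 − (872.1·2.5)·4.95 − 350·6.8 − 1150·4.6 = 0 → C_y = 18462.2375/8.1 = 2279.29 ≈ 2279 N.
ΣF_y = 0: A_y + 2279.29 − 872.1·2.5 − 350 − 1150 = 0 → A_y = 1401 N.
ΣF_x = 0: A_x + 1550 = 0 → A_x = -1550 N.

A_x = -1550 N, A_y = 1401 N, C_y = 2279 N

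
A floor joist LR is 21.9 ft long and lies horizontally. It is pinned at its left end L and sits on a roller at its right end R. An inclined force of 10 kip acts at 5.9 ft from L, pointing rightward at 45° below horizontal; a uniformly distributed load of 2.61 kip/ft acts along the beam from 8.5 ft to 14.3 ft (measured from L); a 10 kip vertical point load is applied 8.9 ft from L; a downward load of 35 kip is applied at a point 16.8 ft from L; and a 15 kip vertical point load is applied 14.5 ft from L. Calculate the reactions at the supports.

Resultant of the distributed load: 2.61 × 5.8 = 15.138 kip at 11.4 ft from L.
Moments about L: R_y·21.9 − 10·sin45°·5.9 − (2.61·5.8)·11.4 − 10·8.9 − 35·16.8 − 15·14.5 = 0 → R_y = 1108.79/21.9 = 50.6297 ≈ 50.63 kip.
ΣF_y = 0: L_y + 50.6297 − 10·sin45° − 2.61·5.8 − 10 − 35 − 15 = 0 → L_y = 31.58 kip.
ΣF_x = 0: L_x + 10·cos45° = 0 → L_x = -7.071 kip.

L_x = -7.071 kip, L_y = 31.58 kip, R_y = 50.63 kip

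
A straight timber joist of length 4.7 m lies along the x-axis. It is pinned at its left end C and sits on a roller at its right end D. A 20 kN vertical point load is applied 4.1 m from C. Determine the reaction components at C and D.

ΣM about C: D_y·4.7 − 20·4.1 = 0 → D_y = 82/4.7 = 17.4468 ≈ 17.45 kN.
ΣF_y = 0: C_y + 17.4468 − 20 = 0 → C_y = 2.553 kN.
ΣF_x = 0: no horizontal applied forces, so C_x = 0.

C_x = 0, C_y = 2.553 kN, D_y = 17.45 kN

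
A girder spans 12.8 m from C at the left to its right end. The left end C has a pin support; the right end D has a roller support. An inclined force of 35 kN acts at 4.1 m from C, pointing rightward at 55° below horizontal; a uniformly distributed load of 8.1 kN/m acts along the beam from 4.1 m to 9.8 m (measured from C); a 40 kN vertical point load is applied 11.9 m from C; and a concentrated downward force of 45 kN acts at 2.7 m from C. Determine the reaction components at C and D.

C_x = -20.08 kN, C_y = 78.91 kN, D_y = 80.93 kN

Resultant of the distributed load: 8.1 × 5.7 = 46.17 kN at 6.95 m from C.
Taking moments about C: D_y·12.8 − 35·sin55°·4.1 − (8.1·5.7)·6.95 − 40·11.9 − 45·2.7 = 0 → D_y = 1035.93/12.8 = 80.932 ≈ 80.93 kN.
ΣF_y = 0: C_y + 80.932 − 35·sin55° − 8.1·5.7 − 40 − 45 = 0 → C_y = 78.91 kN.
ΣF_x = 0: C_x + 35·cos55° = 0 → C_x = -20.08 kN.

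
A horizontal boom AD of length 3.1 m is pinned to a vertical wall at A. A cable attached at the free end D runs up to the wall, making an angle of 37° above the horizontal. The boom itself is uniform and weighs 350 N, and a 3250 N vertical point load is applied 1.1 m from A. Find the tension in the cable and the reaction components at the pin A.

T = 2207 N, A_x = 1763 N, A_y = 2272 N

ΣM about A: T·sin37°·3.1 − 350·1.55 − 3250·1.1 = 0 → T = 4117.5/(3.1·0.601815) = 2207.03 ≈ 2207 N.
ΣF_x = 0: A_x − T·cos37° = 0 → A_x = 2207.03 × 0.798636 = 1763 N.
ΣF_y = 0: A_y + T·sin37° − 350 − 3250 = 0 → A_y = 3600 − 2207.03 × 0.601815 = 2272 N.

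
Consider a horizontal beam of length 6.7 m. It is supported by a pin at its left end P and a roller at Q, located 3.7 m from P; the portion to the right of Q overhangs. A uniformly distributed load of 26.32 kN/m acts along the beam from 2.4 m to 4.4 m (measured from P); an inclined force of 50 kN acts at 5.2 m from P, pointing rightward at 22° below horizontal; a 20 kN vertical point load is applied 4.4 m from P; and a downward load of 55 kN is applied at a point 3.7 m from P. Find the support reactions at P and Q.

Resultant of the distributed load: 26.32 × 2 = 52.64 kN at 3.4 m from P.
Moments about P: Q_y·3.7 − (26.32·2)·3.4 − 50·sin22°·5.2 − 20·4.4 − 55·3.7 = 0 → Q_y = 567.874/3.7 = 153.479 ≈ 153.5 kN.
ΣF_y = 0: P_y + 153.479 − 26.32·2 − 50·sin22° − 20 − 55 = 0 → P_y = -7.109 kN.
ΣF_x = 0: P_x + 50·cos22° = 0 → P_x = -46.36 kN.

P_x = -46.36 kN, P_y = -7.109 kN, Q_y = 153.5 kN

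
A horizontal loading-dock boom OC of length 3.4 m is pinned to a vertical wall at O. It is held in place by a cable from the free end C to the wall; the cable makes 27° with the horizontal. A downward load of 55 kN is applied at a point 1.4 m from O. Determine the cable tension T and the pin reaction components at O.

T = 49.88 kN, O_x = 44.45 kN, O_y = 32.35 kN

ΣM about O: T·sin27°·3.4 − 55·1.4 = 0 → T = 77/(3.4·0.45399) = 49.8845 ≈ 49.88 kN.
ΣF_x = 0: O_x − T·cos27° = 0 → O_x = 49.8845 × 0.891007 = 44.45 kN.
ΣF_y = 0: O_y + T·sin27° − 55 = 0 → O_y = 55 − 49.8845 × 0.45399 = 32.35 kN.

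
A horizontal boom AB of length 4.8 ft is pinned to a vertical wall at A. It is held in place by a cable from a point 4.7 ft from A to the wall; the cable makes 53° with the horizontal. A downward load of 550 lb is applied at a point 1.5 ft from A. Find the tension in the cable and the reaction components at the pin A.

T = 219.8 lb, A_x = 132.3 lb, A_y = 374.5 lb

ΣM about A: T·sin53°·4.7 − 550·1.5 = 0 → T = 825/(4.7·0.798636) = 219.79 ≈ 219.8 lb.
ΣF_x = 0: A_x − T·cos53° = 0 → A_x = 219.79 × 0.601815 = 132.3 lb.
ΣF_y = 0: A_y + T·sin53° − 550 = 0 → A_y = 550 − 219.79 × 0.798636 = 374.5 lb.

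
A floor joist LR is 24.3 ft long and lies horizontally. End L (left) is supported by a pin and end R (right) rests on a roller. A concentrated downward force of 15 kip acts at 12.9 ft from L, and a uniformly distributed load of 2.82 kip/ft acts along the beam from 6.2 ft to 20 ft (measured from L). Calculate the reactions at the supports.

Resultant of the distributed load: 2.82 × 13.8 = 38.916 kip at 13.1 ft from L.
ΣM about L: R_y·24.3 − 15·12.9 − (2.82·13.8)·13.1 = 0 → R_y = 703.2996/24.3 = 28.9424 ≈ 28.94 kip.
ΣF_y = 0: L_y + 28.9424 − 15 − 2.82·13.8 = 0 → L_y = 24.97 kip.
ΣF_x = 0: no horizontal applied forces, so L_x = 0.

L_x = 0, L_y = 24.97 kip, R_y = 28.94 kip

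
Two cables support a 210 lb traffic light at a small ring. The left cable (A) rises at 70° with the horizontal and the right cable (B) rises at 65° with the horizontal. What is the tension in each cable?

T_A = 125.5 lb, T_B = 101.6 lb

ΣF_x = 0: −T_A·cos70° + T_B·cos65° = 0 → T_B = 0.809289·T_A.
ΣF_y = 0: T_A·sin70° + T_B·sin65° = 210.
Substitute: T_A·(0.939693 + 0.809289·0.906308) = 210 → T_A = 125.511 ≈ 125.5 lb.
Then T_B = 0.809289 × 125.511 = 101.6 lb.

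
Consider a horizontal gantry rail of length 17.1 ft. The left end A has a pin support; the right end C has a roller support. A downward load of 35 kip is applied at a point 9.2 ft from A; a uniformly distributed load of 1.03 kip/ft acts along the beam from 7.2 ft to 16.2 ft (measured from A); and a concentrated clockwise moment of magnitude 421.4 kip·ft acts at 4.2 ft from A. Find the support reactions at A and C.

Resultant of the distributed load: 1.03 × 9 = 9.27 kip at 11.7 ft from A.
Moments about A: C_y·17.1 − 35·9.2 − (1.03·9)·11.7 − 421.4 = 0 → C_y = 851.859/17.1 = 49.8163 ≈ 49.82 kip.
ΣF_y = 0: A_y + 49.8163 − 35 − 1.03·9 = 0 → A_y = -5.546 kip.
ΣF_x = 0: no horizontal applied forces, so A_x = 0.

A_x = 0, A_y = -5.546 kip, C_y = 49.82 kip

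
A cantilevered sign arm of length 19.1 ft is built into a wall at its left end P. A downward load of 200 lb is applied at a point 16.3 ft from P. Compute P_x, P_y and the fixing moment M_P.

ΣF_x = 0: P_x = 0.
ΣF_y = 0: P_y − 200 = 0 → P_y = 200.0 lb.
ΣM about P: M_P − 200·16.3 = 0 → M_P = 3260 lb·ft.

P_x = 0, P_y = 200.0 lb, M_P = 3260 lb·ft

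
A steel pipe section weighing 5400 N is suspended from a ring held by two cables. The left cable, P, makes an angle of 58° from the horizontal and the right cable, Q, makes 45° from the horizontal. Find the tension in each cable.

T_P = 3919 N, T_Q = 2937 N

ΣF_x = 0: −T_P·cos58° + T_Q·cos45° = 0 → T_Q = 0.749419·T_P.
ΣF_y = 0: T_P·sin58° + T_Q·sin45° = 5400.
Substitute: T_P·(0.848048 + 0.749419·0.707107) = 5400 → T_P = 3918.82 ≈ 3919 N.
Then T_Q = 0.749419 × 3918.82 = 2937 N.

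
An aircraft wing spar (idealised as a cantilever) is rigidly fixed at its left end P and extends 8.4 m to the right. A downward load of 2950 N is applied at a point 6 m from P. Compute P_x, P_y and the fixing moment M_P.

ΣF_x = 0: P_x = 0.
ΣF_y = 0: P_y − 2950 = 0 → P_y = 2950 N.
ΣM about P: M_P − 2950·6 = 0 → M_P = 17700 N·m.

P_x = 0, P_y = 2950 N, M_P = 17700 N·m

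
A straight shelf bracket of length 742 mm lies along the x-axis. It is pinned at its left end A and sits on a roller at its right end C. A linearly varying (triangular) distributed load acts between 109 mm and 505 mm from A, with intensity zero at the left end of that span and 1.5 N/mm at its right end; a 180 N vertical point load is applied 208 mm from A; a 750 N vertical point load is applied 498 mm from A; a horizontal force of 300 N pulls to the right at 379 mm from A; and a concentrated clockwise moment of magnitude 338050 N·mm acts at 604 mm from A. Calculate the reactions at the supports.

A_x = -300.0 N, A_y = 68.28 N, C_y = 1159 N

Resultant of the triangular load: ½ × 1.5 × 396 = 297 N, acting at 373 mm from A (one-third of the span from the peak).
Taking moments about A: C_y·742 − (½·1.5·396)·373 − 180·208 − 750·498 − 338050 = 0 → C_y = 859771/742 = 1158.72 ≈ 1159 N.
ΣF_y = 0: A_y + 1158.72 − ½·1.5·396 − 180 − 750 = 0 → A_y = 68.28 N.
ΣF_x = 0: A_x + 300 = 0 → A_x = -300.0 N.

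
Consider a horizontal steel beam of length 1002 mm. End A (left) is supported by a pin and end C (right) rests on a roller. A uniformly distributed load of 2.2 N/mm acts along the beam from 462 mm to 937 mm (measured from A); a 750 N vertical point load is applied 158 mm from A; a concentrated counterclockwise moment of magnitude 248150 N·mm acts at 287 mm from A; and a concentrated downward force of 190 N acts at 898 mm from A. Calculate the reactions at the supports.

Resultant of the distributed load: 2.2 × 475 = 1045 N at 699.5 mm from A.
Moments about A: C_y·1002 − (2.2·475)·699.5 − 750·158 + 248150 − 190·898 = 0 → C_y = 771947.5/1002 = 770.407 ≈ 770.4 N.
ΣF_y = 0: A_y + 770.407 − 2.2·475 − 750 − 190 = 0 → A_y = 1215 N.
ΣF_x = 0: no horizontal applied forces, so A_x = 0.

A_x = 0, A_y = 1215 N, C_y = 770.4 N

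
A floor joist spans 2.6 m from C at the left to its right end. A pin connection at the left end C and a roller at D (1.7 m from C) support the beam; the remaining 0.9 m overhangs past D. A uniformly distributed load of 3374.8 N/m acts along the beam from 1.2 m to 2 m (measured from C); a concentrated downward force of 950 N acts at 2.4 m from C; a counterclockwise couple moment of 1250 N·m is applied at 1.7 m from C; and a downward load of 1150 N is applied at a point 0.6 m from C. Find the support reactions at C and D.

Resultant of the distributed load: 3374.8 × 0.8 = 2699.84 N at 1.6 m from C.
Moments about C: D_y·1.7 − (3374.8·0.8)·1.6 − 950·2.4 + 1250 − 1150·0.6 = 0 → D_y = 6039.744/1.7 = 3552.79 ≈ 3553 N.
ΣF_y = 0: C_y + 3552.79 − 3374.8·0.8 − 950 − 1150 = 0 → C_y = 1247 N.
ΣF_x = 0: no horizontal applied forces, so C_x = 0.

C_x = 0, C_y = 1247 N, D_y = 3553 N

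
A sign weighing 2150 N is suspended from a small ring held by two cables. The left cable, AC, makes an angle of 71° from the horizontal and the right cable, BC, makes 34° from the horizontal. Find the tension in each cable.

ΣF_x = 0: −T_AC·cos71° + T_BC·cos34° = 0 → T_BC = 0.392706·T_AC.
ΣF_y = 0: T_AC·sin71° + T_BC·sin34° = 2150.
Substitute: T_AC·(0.945519 + 0.392706·0.559193) = 2150 → T_AC = 1845.31 ≈ 1845 N.
Then T_BC = 0.392706 × 1845.31 = 724.7 N.

T_AC = 1845 N, T_BC = 724.7 N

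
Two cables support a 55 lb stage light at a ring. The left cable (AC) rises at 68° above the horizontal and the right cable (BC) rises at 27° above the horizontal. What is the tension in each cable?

ΣF_x = 0: −T_AC·cos68° + T_BC·cos27° = 0 → T_BC = 0.420431·T_AC.
ΣF_y = 0: T_AC·sin68° + T_BC·sin27° = 55.
Substitute: T_AC·(0.927184 + 0.420431·0.45399) = 55 → T_AC = 49.1926 ≈ 49.19 lb.
Then T_BC = 0.420431 × 49.1926 = 20.68 lb.

T_AC = 49.19 lb, T_BC = 20.68 lb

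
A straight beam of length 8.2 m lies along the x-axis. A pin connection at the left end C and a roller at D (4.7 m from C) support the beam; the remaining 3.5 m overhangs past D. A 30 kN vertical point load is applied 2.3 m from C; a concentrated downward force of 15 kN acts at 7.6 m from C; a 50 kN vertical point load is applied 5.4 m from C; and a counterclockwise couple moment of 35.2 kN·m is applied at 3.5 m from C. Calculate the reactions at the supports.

C_x = 0, C_y = 6.106 kN, D_y = 88.89 kN

ΣM about C: D_y·4.7 − 30·2.3 − 15·7.6 − 50·5.4 + 35.2 = 0 → D_y = 417.8/4.7 = 88.8936 ≈ 88.89 kN.
ΣF_y = 0: C_y + 88.8936 − 30 − 15 − 50 = 0 → C_y = 6.106 kN.
ΣF_x = 0: no horizontal applied forces, so C_x = 0.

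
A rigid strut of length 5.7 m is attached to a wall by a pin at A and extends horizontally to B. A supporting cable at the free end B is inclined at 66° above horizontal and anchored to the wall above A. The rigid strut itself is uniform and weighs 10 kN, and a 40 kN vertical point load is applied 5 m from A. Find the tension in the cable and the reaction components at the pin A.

ΣM about A: T·sin66°·5.7 − 10·2.85 − 40·5 = 0 → T = 228.5/(5.7·0.913545) = 43.8815 ≈ 43.88 kN.
ΣF_x = 0: A_x − T·cos66° = 0 → A_x = 43.8815 × 0.406737 = 17.85 kN.
ΣF_y = 0: A_y + T·sin66° − 10 − 40 = 0 → A_y = 50 − 43.8815 × 0.913545 = 9.912 kN.

T = 43.88 kN, A_x = 17.85 kN, A_y = 9.912 kN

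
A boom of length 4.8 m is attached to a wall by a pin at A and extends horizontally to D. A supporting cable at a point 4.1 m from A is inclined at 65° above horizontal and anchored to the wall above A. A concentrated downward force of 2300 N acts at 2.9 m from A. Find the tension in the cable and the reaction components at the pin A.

T = 1795 N, A_x = 758.6 N, A_y = 673.2 N

ΣM about A: T·sin65°·4.1 − 2300·2.9 = 0 → T = 6670/(4.1·0.906308) = 1795.01 ≈ 1795 N.
ΣF_x = 0: A_x − T·cos65° = 0 → A_x = 1795.01 × 0.422618 = 758.6 N.
ΣF_y = 0: A_y + T·sin65° − 2300 = 0 → A_y = 2300 − 1795.01 × 0.906308 = 673.2 N.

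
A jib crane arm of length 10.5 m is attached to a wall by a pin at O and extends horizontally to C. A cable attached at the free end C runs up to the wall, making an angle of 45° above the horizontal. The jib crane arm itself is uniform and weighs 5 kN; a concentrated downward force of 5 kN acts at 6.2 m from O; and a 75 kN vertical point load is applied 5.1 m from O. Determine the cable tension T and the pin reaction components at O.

ΣM about O: T·sin45°·10.5 − 5·5.25 − 5·6.2 − 75·5.1 = 0 → T = 439.75/(10.5·0.707107) = 59.2286 ≈ 59.23 kN.
ΣF_x = 0: O_x − T·cos45° = 0 → O_x = 59.2286 × 0.707107 = 41.88 kN.
ΣF_y = 0: O_y + T·sin45° − 5 − 5 − 75 = 0 → O_y = 85 − 59.2286 × 0.707107 = 43.12 kN.

T = 59.23 kN, O_x = 41.88 kN, O_y = 43.12 kN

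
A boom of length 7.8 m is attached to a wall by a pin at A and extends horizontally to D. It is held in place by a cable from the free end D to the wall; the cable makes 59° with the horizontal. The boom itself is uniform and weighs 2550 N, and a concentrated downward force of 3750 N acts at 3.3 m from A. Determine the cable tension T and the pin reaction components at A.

ΣM about A: T·sin59°·7.8 − 2550·3.9 − 3750·3.3 = 0 → T = 22320/(7.8·0.857167) = 3338.37 ≈ 3338 N.
ΣF_x = 0: A_x − T·cos59° = 0 → A_x = 3338.37 × 0.515038 = 1719 N.
ΣF_y = 0: A_y + T·sin59° − 2550 − 3750 = 0 → A_y = 6300 − 3338.37 × 0.857167 = 3438 N.

T = 3338 N, A_x = 1719 N, A_y = 3438 N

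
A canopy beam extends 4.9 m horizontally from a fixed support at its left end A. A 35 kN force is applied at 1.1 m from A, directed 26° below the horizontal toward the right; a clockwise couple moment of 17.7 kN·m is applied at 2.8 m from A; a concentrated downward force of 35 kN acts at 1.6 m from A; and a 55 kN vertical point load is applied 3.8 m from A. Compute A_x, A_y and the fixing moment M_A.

A_x = -31.46 kN, A_y = 105.3 kN, M_A = 299.6 kN·m

ΣF_x = 0: A_x + 35·cos26° = 0 → A_x = -31.46 kN.
ΣF_y = 0: A_y − 35·sin26° − 35 − 55 = 0 → A_y = 105.3 kN.
ΣM about A: M_A − 35·sin26°·1.1 − 17.7 − 35·1.6 − 55·3.8 = 0 → M_A = 299.6 kN·m.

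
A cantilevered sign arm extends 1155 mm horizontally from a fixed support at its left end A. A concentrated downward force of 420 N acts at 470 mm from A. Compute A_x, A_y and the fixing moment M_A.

ΣF_x = 0: A_x = 0.
ΣF_y = 0: A_y − 420 = 0 → A_y = 420.0 N.
ΣM about A: M_A − 420·470 = 0 → M_A = 197400 N·mm.

A_x = 0, A_y = 420.0 N, M_A = 197400 N·mm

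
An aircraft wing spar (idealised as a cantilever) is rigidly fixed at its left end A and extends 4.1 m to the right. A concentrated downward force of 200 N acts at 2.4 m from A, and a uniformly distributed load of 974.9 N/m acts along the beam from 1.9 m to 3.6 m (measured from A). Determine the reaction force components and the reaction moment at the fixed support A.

A_x = 0, A_y = 1857 N, M_A = 5038 N·m

Resultant of the distributed load: 974.9 × 1.7 = 1657.33 N at 2.75 m from A.
ΣF_x = 0: A_x = 0.
ΣF_y = 0: A_y − 200 − 974.9·1.7 = 0 → A_y = 1857 N.
ΣM about A: M_A − 200·2.4 − (974.9·1.7)·2.75 = 0 → M_A = 5038 N·m.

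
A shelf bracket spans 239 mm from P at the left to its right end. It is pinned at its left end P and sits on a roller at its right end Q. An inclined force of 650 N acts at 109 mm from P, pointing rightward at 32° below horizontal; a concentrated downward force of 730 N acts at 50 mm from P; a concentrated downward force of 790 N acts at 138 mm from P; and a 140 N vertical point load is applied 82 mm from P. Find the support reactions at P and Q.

P_x = -551.2 N, P_y = 1190 N, Q_y = 814.0 N

Taking moments about P: Q_y·239 − 650·sin32°·109 − 730·50 − 790·138 − 140·82 = 0 → Q_y = 194545/239 = 813.996 ≈ 814.0 N.
ΣF_y = 0: P_y + 813.996 − 650·sin32° − 730 − 790 − 140 = 0 → P_y = 1190 N.
ΣF_x = 0: P_x + 650·cos32° = 0 → P_x = -551.2 N.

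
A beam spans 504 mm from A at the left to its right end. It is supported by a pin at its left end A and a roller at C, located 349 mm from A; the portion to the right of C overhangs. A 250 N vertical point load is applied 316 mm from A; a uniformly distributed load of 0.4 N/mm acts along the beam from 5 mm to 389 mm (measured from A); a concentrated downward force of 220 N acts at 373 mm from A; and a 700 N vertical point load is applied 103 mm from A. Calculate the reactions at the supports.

A_x = 0, A_y = 568.8 N, C_y = 754.8 N

Resultant of the distributed load: 0.4 × 384 = 153.6 N at 197 mm from A.
Moments about A: C_y·349 − 250·316 − (0.4·384)·197 − 220·373 − 700·103 = 0 → C_y = 263419.2/349 = 754.783 ≈ 754.8 N.
ΣF_y = 0: A_y + 754.783 − 250 − 0.4·384 − 220 − 700 = 0 → A_y = 568.8 N.
ΣF_x = 0: no horizontal applied forces, so A_x = 0.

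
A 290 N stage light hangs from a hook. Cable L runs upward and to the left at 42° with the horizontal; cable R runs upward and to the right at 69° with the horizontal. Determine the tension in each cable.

ΣF_x = 0: −T_L·cos42° + T_R·cos69° = 0 → T_R = 2.07369·T_L.
ΣF_y = 0: T_L·sin42° + T_R·sin69° = 290.
Substitute: T_L·(0.669131 + 2.07369·0.93358) = 290 → T_L = 111.321 ≈ 111.3 N.
Then T_R = 2.07369 × 111.321 = 230.8 N.

T_L = 111.3 N, T_R = 230.8 N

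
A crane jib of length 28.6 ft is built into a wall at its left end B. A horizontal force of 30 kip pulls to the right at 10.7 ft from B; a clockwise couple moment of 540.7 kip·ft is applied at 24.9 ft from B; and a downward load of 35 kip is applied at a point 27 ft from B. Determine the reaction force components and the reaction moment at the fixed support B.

B_x = -30.00 kip, B_y = 35.00 kip, M_B = 1486 kip·ft

ΣF_x = 0: B_x + 30 = 0 → B_x = -30.00 kip.
ΣF_y = 0: B_y − 35 = 0 → B_y = 35.00 kip.
ΣM about B: M_B − 540.7 − 35·27 = 0 → M_B = 1486 kip·ft.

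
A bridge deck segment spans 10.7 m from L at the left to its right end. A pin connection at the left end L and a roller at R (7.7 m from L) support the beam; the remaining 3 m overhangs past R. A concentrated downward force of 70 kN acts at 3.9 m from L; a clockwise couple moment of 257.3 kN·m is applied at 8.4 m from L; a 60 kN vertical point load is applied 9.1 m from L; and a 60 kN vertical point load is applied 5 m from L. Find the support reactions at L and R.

L_x = 0, L_y = 11.26 kN, R_y = 178.7 kN

Taking moments about L: R_y·7.7 − 70·3.9 − 257.3 − 60·9.1 − 60·5 = 0 → R_y = 1376.3/7.7 = 178.74 ≈ 178.7 kN.
ΣF_y = 0: L_y + 178.74 − 70 − 60 − 60 = 0 → L_y = 11.26 kN.
ΣF_x = 0: no horizontal applied forces, so L_x = 0.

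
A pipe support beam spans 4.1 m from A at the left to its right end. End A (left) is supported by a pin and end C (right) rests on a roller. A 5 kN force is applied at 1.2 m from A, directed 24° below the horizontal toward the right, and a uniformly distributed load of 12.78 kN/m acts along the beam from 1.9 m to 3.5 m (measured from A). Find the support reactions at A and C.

Resultant of the distributed load: 12.78 × 1.6 = 20.448 kN at 2.7 m from A.
Taking moments about A: C_y·4.1 − 5·sin24°·1.2 − (12.78·1.6)·2.7 = 0 → C_y = 57.65/4.1 = 14.061 ≈ 14.06 kN.
ΣF_y = 0: A_y + 14.061 − 5·sin24° − 12.78·1.6 = 0 → A_y = 8.421 kN.
ΣF_x = 0: A_x + 5·cos24° = 0 → A_x = -4.568 kN.

A_x = -4.568 kN, A_y = 8.421 kN, C_y = 14.06 kN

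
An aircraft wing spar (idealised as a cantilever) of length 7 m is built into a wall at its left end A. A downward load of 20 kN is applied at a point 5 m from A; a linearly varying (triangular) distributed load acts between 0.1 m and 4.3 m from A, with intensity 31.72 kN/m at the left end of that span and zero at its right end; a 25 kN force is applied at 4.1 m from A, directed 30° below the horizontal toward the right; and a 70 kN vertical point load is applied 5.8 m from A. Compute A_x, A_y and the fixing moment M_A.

Resultant of the triangular load: ½ × 31.72 × 4.2 = 66.612 kN, acting at 1.5 m from A (one-third of the span from the peak).
ΣF_x = 0: A_x + 25·cos30° = 0 → A_x = -21.65 kN.
ΣF_y = 0: A_y − 20 − ½·31.72·4.2 − 25·sin30° − 70 = 0 → A_y = 169.1 kN.
ΣM about A: M_A − 20·5 − (½·31.72·4.2)·1.5 − 25·sin30°·4.1 − 70·5.8 = 0 → M_A = 657.2 kN·m.

A_x = -21.65 kN, A_y = 169.1 kN, M_A = 657.2 kN·m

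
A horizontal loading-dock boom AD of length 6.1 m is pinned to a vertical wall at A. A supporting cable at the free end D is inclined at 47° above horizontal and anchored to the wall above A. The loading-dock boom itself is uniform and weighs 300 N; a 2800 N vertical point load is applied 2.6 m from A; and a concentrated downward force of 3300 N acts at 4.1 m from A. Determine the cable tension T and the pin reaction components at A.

ΣM about A: T·sin47°·6.1 − 300·3.05 − 2800·2.6 − 3300·4.1 = 0 → T = 21725/(6.1·0.731354) = 4869.7 ≈ 4870 N.
ΣF_x = 0: A_x − T·cos47° = 0 → A_x = 4869.7 × 0.681998 = 3321 N.
ΣF_y = 0: A_y + T·sin47° − 300 − 2800 − 3300 = 0 → A_y = 6400 − 4869.7 × 0.731354 = 2839 N.

T = 4870 N, A_x = 3321 N, A_y = 2839 N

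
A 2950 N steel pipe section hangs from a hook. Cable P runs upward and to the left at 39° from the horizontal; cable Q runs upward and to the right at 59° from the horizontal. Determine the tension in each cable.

ΣF_x = 0: −T_P·cos39° + T_Q·cos59° = 0 → T_Q = 1.50891·T_P.
ΣF_y = 0: T_P·sin39° + T_Q·sin59° = 2950.
Substitute: T_P·(0.62932 + 1.50891·0.857167) = 2950 → T_P = 1534.29 ≈ 1534 N.
Then T_Q = 1.50891 × 1534.29 = 2315 N.

T_P = 1534 N, T_Q = 2315 N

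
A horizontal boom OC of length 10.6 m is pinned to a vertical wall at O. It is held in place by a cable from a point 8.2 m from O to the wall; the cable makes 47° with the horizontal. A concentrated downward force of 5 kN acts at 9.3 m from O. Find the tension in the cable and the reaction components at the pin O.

T = 7.754 kN, O_x = 5.288 kN, O_y = -0.6707 kN

ΣM about O: T·sin47°·8.2 − 5·9.3 = 0 → T = 46.5/(8.2·0.731354) = 7.75374 ≈ 7.754 kN.
ΣF_x = 0: O_x − T·cos47° = 0 → O_x = 7.75374 × 0.681998 = 5.288 kN.
ΣF_y = 0: O_y + T·sin47° − 5 = 0 → O_y = 5 − 7.75374 × 0.731354 = -0.6707 kN.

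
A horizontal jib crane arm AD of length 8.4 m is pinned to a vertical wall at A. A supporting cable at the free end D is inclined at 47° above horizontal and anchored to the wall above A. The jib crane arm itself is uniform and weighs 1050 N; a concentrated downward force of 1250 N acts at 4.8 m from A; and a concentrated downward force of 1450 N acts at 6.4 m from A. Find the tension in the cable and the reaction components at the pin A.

T = 3205 N, A_x = 2186 N, A_y = 1406 N

ΣM about A: T·sin47°·8.4 − 1050·4.2 − 1250·4.8 − 1450·6.4 = 0 → T = 19690/(8.4·0.731354) = 3205.08 ≈ 3205 N.
ΣF_x = 0: A_x − T·cos47° = 0 → A_x = 3205.08 × 0.681998 = 2186 N.
ΣF_y = 0: A_y + T·sin47° − 1050 − 1250 − 1450 = 0 → A_y = 3750 − 3205.08 × 0.731354 = 1406 N.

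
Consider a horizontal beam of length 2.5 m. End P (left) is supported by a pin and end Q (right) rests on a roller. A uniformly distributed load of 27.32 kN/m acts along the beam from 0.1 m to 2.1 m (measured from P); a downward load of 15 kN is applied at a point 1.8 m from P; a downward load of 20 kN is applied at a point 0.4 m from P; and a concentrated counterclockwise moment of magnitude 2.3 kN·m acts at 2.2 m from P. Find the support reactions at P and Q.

P_x = 0, P_y = 52.52 kN, Q_y = 37.12 kN

Resultant of the distributed load: 27.32 × 2 = 54.64 kN at 1.1 m from P.
ΣM about P: Q_y·2.5 − (27.32·2)·1.1 − 15·1.8 − 20·0.4 + 2.3 = 0 → Q_y = 92.804/2.5 = 37.1216 ≈ 37.12 kN.
ΣF_y = 0: P_y + 37.1216 − 27.32·2 − 15 − 20 = 0 → P_y = 52.52 kN.
ΣF_x = 0: no horizontal applied forces, so P_x = 0.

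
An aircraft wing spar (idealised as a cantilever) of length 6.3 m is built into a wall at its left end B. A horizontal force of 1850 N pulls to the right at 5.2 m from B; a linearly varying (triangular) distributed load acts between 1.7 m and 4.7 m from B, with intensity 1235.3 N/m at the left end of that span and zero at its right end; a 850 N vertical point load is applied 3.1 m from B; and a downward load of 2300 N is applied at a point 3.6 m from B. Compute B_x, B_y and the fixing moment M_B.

Resultant of the triangular load: ½ × 1235.3 × 3 = 1852.95 N, acting at 2.7 m from B (one-third of the span from the peak).
ΣF_x = 0: B_x + 1850 = 0 → B_x = -1850 N.
ΣF_y = 0: B_y − ½·1235.3·3 − 850 − 2300 = 0 → B_y = 5003 N.
ΣM about B: M_B − (½·1235.3·3)·2.7 − 850·3.1 − 2300·3.6 = 0 → M_B = 15920 N·m.

B_x = -1850 N, B_y = 5003 N, M_B = 15920 N·m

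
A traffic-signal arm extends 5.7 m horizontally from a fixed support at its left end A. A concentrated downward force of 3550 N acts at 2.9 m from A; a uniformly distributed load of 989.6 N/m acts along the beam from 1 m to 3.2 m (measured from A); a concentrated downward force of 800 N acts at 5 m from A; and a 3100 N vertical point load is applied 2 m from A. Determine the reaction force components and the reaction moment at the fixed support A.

Resultant of the distributed load: 989.6 × 2.2 = 2177.12 N at 2.1 m from A.
ΣF_x = 0: A_x = 0.
ΣF_y = 0: A_y − 3550 − 989.6·2.2 − 800 − 3100 = 0 → A_y = 9627 N.
ΣM about A: M_A − 3550·2.9 − (989.6·2.2)·2.1 − 800·5 − 3100·2 = 0 → M_A = 25070 N·m.

A_x = 0, A_y = 9627 N, M_A = 25070 N·m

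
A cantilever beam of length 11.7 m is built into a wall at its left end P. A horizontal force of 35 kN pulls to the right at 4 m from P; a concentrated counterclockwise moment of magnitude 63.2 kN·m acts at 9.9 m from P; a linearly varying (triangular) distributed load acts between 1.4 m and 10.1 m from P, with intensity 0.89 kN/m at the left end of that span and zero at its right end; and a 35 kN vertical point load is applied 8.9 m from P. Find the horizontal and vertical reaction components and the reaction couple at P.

P_x = -35.00 kN, P_y = 38.87 kN, M_P = 264.9 kN·m

Resultant of the triangular load: ½ × 0.89 × 8.7 = 3.8715 kN, acting at 4.3 m from P (one-third of the span from the peak).
ΣF_x = 0: P_x + 35 = 0 → P_x = -35.00 kN.
ΣF_y = 0: P_y − ½·0.89·8.7 − 35 = 0 → P_y = 38.87 kN.
ΣM about P: M_P + 63.2 − (½·0.89·8.7)·4.3 − 35·8.9 = 0 → M_P = 264.9 kN·m.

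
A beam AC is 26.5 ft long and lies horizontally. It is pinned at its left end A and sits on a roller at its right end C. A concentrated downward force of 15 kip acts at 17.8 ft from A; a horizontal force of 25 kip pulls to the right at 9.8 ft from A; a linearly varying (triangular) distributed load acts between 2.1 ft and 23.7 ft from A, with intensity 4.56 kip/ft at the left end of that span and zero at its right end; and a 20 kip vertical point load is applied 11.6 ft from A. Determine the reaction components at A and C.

A_x = -25.00 kip, A_y = 48.13 kip, C_y = 36.11 kip

Resultant of the triangular load: ½ × 4.56 × 21.6 = 49.248 kip, acting at 9.3 ft from A (one-third of the span from the peak).
Moments about A: C_y·26.5 − 15·17.8 − (½·4.56·21.6)·9.3 − 20·11.6 = 0 → C_y = 957.0064/26.5 = 36.1134 ≈ 36.11 kip.
ΣF_y = 0: A_y + 36.1134 − 15 − ½·4.56·21.6 − 20 = 0 → A_y = 48.13 kip.
ΣF_x = 0: A_x + 25 = 0 → A_x = -25.00 kip.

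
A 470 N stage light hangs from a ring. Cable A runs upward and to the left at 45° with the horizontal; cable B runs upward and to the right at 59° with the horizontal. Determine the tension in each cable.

T_A = 249.5 N, T_B = 342.5 N

ΣF_x = 0: −T_A·cos45° + T_B·cos59° = 0 → T_B = 1.37292·T_A.
ΣF_y = 0: T_A·sin45° + T_B·sin59° = 470.
Substitute: T_A·(0.707107 + 1.37292·0.857167) = 470 → T_A = 249.479 ≈ 249.5 N.
Then T_B = 1.37292 × 249.479 = 342.5 N.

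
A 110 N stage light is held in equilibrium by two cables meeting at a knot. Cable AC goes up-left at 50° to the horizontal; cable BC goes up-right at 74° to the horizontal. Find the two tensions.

T_AC = 36.57 N, T_BC = 85.29 N

ΣF_x = 0: −T_AC·cos50° + T_BC·cos74° = 0 → T_BC = 2.332·T_AC.
ΣF_y = 0: T_AC·sin50° + T_BC·sin74° = 110.
Substitute: T_AC·(0.766044 + 2.332·0.961262) = 110 → T_AC = 36.5727 ≈ 36.57 N.
Then T_BC = 2.332 × 36.5727 = 85.29 N.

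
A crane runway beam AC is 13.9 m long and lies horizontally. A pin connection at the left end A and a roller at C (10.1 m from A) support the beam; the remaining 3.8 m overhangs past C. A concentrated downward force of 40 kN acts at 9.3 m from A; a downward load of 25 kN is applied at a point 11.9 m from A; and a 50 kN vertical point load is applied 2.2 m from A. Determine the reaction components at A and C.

ΣM about A: C_y·10.1 − 40·9.3 − 25·11.9 − 50·2.2 = 0 → C_y = 779.5/10.1 = 77.1782 ≈ 77.18 kN.
ΣF_y = 0: A_y + 77.1782 − 40 − 25 − 50 = 0 → A_y = 37.82 kN.
ΣF_x = 0: no horizontal applied forces, so A_x = 0.

A_x = 0, A_y = 37.82 kN, C_y = 77.18 kN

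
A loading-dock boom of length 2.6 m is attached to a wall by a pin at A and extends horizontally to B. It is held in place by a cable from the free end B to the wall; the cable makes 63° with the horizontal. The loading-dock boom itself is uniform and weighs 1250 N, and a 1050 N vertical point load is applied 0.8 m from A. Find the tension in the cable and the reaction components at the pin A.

ΣM about A: T·sin63°·2.6 − 1250·1.3 − 1050·0.8 = 0 → T = 2465/(2.6·0.891007) = 1064.05 ≈ 1064 N.
ΣF_x = 0: A_x − T·cos63° = 0 → A_x = 1064.05 × 0.45399 = 483.1 N.
ΣF_y = 0: A_y + T·sin63° − 1250 − 1050 = 0 → A_y = 2300 − 1064.05 × 0.891007 = 1352 N.

T = 1064 N, A_x = 483.1 N, A_y = 1352 N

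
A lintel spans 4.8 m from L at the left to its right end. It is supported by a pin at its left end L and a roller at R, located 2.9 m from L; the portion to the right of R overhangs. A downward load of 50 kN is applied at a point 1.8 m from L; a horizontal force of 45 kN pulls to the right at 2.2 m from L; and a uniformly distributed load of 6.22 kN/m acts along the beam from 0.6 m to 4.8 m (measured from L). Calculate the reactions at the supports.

Resultant of the distributed load: 6.22 × 4.2 = 26.124 kN at 2.7 m from L.
Moments about L: R_y·2.9 − 50·1.8 − (6.22·4.2)·2.7 = 0 → R_y = 160.5348/2.9 = 55.3568 ≈ 55.36 kN.
ΣF_y = 0: L_y + 55.3568 − 50 − 6.22·4.2 = 0 → L_y = 20.77 kN.
ΣF_x = 0: L_x + 45 = 0 → L_x = -45.00 kN.

L_x = -45.00 kN, L_y = 20.77 kN, R_y = 55.36 kN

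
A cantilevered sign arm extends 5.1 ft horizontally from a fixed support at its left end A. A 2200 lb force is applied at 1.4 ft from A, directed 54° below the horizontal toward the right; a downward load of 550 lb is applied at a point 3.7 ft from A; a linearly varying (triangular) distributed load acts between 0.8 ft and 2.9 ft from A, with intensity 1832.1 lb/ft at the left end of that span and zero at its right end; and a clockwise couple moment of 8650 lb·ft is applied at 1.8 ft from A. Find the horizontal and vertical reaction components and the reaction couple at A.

Resultant of the triangular load: ½ × 1832.1 × 2.1 = 1923.705 lb, acting at 1.5 ft from A (one-third of the span from the peak).
ΣF_x = 0: A_x + 2200·cos54° = 0 → A_x = -1293 lb.
ΣF_y = 0: A_y − 2200·sin54° − 550 − ½·1832.1·2.1 = 0 → A_y = 4254 lb.
ΣM about A: M_A − 2200·sin54°·1.4 − 550·3.7 − (½·1832.1·2.1)·1.5 − 8650 = 0 → M_A = 16060 lb·ft.

A_x = -1293 lb, A_y = 4254 lb, M_A = 16060 lb·ft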